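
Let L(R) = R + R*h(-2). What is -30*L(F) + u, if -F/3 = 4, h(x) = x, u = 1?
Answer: -359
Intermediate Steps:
F = -12 (F = -3*4 = -12)
L(R) = -R (L(R) = R + R*(-2) = R - 2*R = -R)
-30*L(F) + u = -(-30)*(-12) + 1 = -30*12 + 1 = -360 + 1 = -359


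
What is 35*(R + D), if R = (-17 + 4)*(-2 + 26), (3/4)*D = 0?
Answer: -10920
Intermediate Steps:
D = 0 (D = (4/3)*0 = 0)
R = -312 (R = -13*24 = -312)
35*(R + D) = 35*(-312 + 0) = 35*(-312) = -10920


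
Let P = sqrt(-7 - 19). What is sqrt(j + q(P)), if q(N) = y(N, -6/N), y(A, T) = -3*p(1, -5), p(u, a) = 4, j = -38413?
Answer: 5*I*sqrt(1537) ≈ 196.02*I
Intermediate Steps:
y(A, T) = -12 (y(A, T) = -3*4 = -12)
P = I*sqrt(26) (P = sqrt(-26) = I*sqrt(26) ≈ 5.099*I)
q(N) = -12
sqrt(j + q(P)) = sqrt(-38413 - 12) = sqrt(-38425) = 5*I*sqrt(1537)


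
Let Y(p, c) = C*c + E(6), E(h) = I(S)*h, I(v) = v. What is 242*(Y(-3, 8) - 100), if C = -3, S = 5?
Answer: -22748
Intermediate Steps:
E(h) = 5*h
Y(p, c) = 30 - 3*c (Y(p, c) = -3*c + 5*6 = -3*c + 30 = 30 - 3*c)
242*(Y(-3, 8) - 100) = 242*((30 - 3*8) - 100) = 242*((30 - 24) - 100) = 242*(6 - 100) = 242*(-94) = -22748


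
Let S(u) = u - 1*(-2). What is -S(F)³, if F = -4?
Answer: 8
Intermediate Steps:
S(u) = 2 + u (S(u) = u + 2 = 2 + u)
-S(F)³ = -(2 - 4)³ = -1*(-2)³ = -1*(-8) = 8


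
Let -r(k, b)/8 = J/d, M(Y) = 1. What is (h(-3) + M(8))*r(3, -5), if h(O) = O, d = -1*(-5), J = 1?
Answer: 16/5 ≈ 3.2000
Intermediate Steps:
d = 5
r(k, b) = -8/5
(h(-3) + M(8))*r(3, -5) = (-3 + 1)*(-8/5) = -2*(-8/5) = 16/5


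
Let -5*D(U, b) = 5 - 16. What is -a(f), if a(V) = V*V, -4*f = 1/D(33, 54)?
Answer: -25/1936 ≈ -0.012913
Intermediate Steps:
D(U, b) = 11/5 (D(U, b) = -(5 - 16)/5 = -⅕*(-11) = 11/5)
f = -5/44 (f = -1/(4*11/5) = -¼*5/11 = -5/44 ≈ -0.11364)
a(V) = V²
-a(f) = -(-5/44)² = -1*25/1936 = -25/1936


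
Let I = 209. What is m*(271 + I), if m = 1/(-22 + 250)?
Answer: 40/19 ≈ 2.1053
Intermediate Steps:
m = 1/228 ≈ 0.0043860
m*(271 + I) = (271 + 209)/228 = (1/228)*480 = 40/19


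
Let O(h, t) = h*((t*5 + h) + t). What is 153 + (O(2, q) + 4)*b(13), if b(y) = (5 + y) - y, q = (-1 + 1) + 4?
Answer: 433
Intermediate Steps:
q = 4 (q = 0 + 4 = 4)
b(y) = 5
O(h, t) = h*(h + 6*t) (O(h, t) = h*((5*t + h) + t) = h*((h + 5*t) + t) = h*(h + 6*t))
153 + (O(2, q) + 4)*b(13) = 153 + (2*(2 + 6*4) + 4)*5 = 153 + (2*(2 + 24) + 4)*5 = 153 + (2*26 + 4)*5 = 153 + (52 + 4)*5 = 153 + 56*5 = 153 + 280 = 433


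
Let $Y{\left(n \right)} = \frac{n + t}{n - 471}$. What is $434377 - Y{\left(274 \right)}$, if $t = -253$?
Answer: $\frac{85572290}{197} \approx 4.3438 \cdot 10^{5}$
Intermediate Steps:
$Y{\left(n \right)} = \frac{-253 + n}{-471 + n}$ ($Y{\left(n \right)} = \frac{n - 253}{n - 471} = \frac{-253 + n}{-471 + n}$)
$434377 - Y{\left(274 \right)} = 434377 - \frac{-253 + 274}{-471 + 274} = 434377 - \frac{1}{-197} \cdot 21 = 434377 - \left(- \frac{1}{197}\right) 21 = 434377 - - \frac{21}{197} = 434377 + \frac{21}{197} = \frac{85572290}{197}$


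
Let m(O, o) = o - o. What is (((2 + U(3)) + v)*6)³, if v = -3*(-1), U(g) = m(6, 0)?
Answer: 27000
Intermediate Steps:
m(O, o) = 0
U(g) = 0
v = 3
(((2 + U(3)) + v)*6)³ = (((2 + 0) + 3)*6)³ = ((2 + 3)*6)³ = (5*6)³ = 30³ = 27000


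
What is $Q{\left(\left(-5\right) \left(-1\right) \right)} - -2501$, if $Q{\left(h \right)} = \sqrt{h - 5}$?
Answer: $2501$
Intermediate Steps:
$Q{\left(h \right)} = \sqrt{-5 + h}$
$Q{\left(\left(-5\right) \left(-1\right) \right)} - -2501 = \sqrt{-5 - -5} - -2501 = \sqrt{-5 + 5} + 2501 = \sqrt{0} + 2501 = 0 + 2501 = 2501$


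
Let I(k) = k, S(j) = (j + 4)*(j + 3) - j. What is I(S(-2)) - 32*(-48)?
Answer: 1540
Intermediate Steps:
S(j) = -j + (3 + j)*(4 + j) (S(j) = (4 + j)*(3 + j) - j = (3 + j)*(4 + j) - j = -j + (3 + j)*(4 + j))
I(S(-2)) - 32*(-48) = (12 + (-2)**2 + 6*(-2)) - 32*(-48) = (12 + 4 - 12) + 1536 = 4 + 1536 = 1540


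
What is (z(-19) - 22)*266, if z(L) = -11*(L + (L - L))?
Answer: 49742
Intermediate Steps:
z(L) = -11*L (z(L) = -11*(L + 0) = -11*L)
(z(-19) - 22)*266 = (-11*(-19) - 22)*266 = (209 - 22)*266 = 187*266 = 49742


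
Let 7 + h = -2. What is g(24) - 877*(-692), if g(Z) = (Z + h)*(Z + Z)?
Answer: 607604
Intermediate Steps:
h = -9 (h = -7 - 2 = -9)
g(Z) = 2*Z*(-9 + Z) (g(Z) = (Z - 9)*(Z + Z) = (-9 + Z)*(2*Z) = 2*Z*(-9 + Z))
g(24) - 877*(-692) = 2*24*(-9 + 24) - 877*(-692) = 2*24*15 + 606884 = 720 + 606884 = 607604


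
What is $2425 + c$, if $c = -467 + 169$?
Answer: $2127$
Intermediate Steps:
$c = -298$
$2425 + c = 2425 - 298 = 2127$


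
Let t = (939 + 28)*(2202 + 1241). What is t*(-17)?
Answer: -56599477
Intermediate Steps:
t = 3329381 (t = 967*3443 = 3329381)
t*(-17) = 3329381*(-17) = -56599477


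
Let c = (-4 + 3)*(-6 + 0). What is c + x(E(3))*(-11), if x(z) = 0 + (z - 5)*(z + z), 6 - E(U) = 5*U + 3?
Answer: -4482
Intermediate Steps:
E(U) = 3 - 5*U (E(U) = 6 - (5*U + 3) = 6 - (3 + 5*U) = 6 + (-3 - 5*U) = 3 - 5*U)
x(z) = 2*z*(-5 + z) (x(z) = 0 + (-5 + z)*(2*z) = 0 + 2*z*(-5 + z) = 2*z*(-5 + z))
c = 6 (c = -1*(-6) = 6)
c + x(E(3))*(-11) = 6 + (2*(3 - 5*3)*(-5 + (3 - 5*3)))*(-11) = 6 + (2*(3 - 15)*(-5 + (3 - 15)))*(-11) = 6 + (2*(-12)*(-5 - 12))*(-11) = 6 + (2*(-12)*(-17))*(-11) = 6 + 408*(-11) = 6 - 4488 = -4482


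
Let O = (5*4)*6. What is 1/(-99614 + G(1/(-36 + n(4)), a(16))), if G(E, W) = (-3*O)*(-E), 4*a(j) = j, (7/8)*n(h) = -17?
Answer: -97/9663188 ≈ -1.0038e-5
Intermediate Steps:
n(h) = -136/7 (n(h) = (8/7)*(-17) = -136/7)
O = 120 (O = 20*6 = 120)
a(j) = j/4
G(E, W) = 360*E (G(E, W) = (-3*120)*(-E) = -(-360)*E = 360*E)
1/(-99614 + G(1/(-36 + n(4)), a(16))) = 1/(-99614 + 360/(-36 - 136/7)) = 1/(-99614 + 360/(-388/7)) = 1/(-99614 + 360*(-7/388)) = 1/(-99614 - 630/97) = 1/(-9663188/97) = -97/9663188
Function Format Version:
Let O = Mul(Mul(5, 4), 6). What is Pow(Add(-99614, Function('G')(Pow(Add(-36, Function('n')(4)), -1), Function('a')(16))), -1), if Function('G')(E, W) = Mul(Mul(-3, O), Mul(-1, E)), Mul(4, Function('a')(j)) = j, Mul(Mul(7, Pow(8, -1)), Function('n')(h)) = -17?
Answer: Rational(-97, 9663188) ≈ -1.0038e-5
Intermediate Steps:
Function('n')(h) = Rational(-136, 7) (Function('n')(h) = Mul(Rational(8, 7), -17) = Rational(-136, 7))
O = 120 (O = Mul(20, 6) = 120)
Function('a')(j) = Mul(Rational(1, 4), j)
Function('G')(E, W) = Mul(360, E) (Function('G')(E, W) = Mul(Mul(-3, 120), Mul(-1, E)) = Mul(-360, Mul(-1, E)) = Mul(360, E))
Pow(Add(-99614, Function('G')(Pow(Add(-36, Function('n')(4)), -1), Function('a')(16))), -1) = Pow(Add(-99614, Mul(360, Pow(Add(-36, Rational(-136, 7)), -1))), -1) = Pow(Add(-99614, Mul(360, Pow(Rational(-388, 7), -1))), -1) = Pow(Add(-99614, Mul(360, Rational(-7, 388))), -1) = Pow(Add(-99614, Rational(-630, 97)), -1) = Pow(Rational(-9663188, 97), -1) = Rational(-97, 9663188)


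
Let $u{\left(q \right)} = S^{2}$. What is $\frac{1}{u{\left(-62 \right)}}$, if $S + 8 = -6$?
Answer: $\frac{1}{196} \approx 0.005102$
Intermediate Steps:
$S = -14$ ($S = -8 - 6 = -14$)
$u{\left(q \right)} = 196$ ($u{\left(q \right)} = \left(-14\right)^{2} = 196$)
$\frac{1}{u{\left(-62 \right)}} = \frac{1}{196}$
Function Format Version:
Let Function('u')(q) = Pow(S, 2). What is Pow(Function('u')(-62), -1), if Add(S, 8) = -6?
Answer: Rational(1, 196) ≈ 0.0051020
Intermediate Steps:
S = -14 (S = Add(-8, -6) = -14)
Function('u')(q) = 196 (Function('u')(q) = Pow(-14, 2) = 196)
Pow(Function('u')(-62), -1) = Pow(196, -1) = Rational(1, 196)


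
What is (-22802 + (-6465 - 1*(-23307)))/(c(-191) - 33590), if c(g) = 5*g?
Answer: 1192/6909 ≈ 0.17253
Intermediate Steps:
(-22802 + (-6465 - 1*(-23307)))/(c(-191) - 33590) = (-22802 + (-6465 - 1*(-23307)))/(5*(-191) - 33590) = (-22802 + (-6465 + 23307))/(-955 - 33590) = (-22802 + 16842)/(-34545) = -5960*(-1/34545) = 1192/6909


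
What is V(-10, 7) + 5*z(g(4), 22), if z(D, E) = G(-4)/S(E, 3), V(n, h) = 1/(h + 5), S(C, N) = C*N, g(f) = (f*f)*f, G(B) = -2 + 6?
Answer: 17/44 ≈ 0.38636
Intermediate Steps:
G(B) = 4
g(f) = f³ (g(f) = f²*f = f³)
V(n, h) = 1/(5 + h)
z(D, E) = 4/(3*E) (z(D, E) = 4/((E*3)) = 4/((3*E)) = 4*(1/(3*E)) = 4/(3*E))
V(-10, 7) + 5*z(g(4), 22) = 1/(5 + 7) + 5*((4/3)/22) = 1/12 + 5*((4/3)*(1/22)) = 1/12 + 5*(2/33) = 1/12 + 10/33 = 17/44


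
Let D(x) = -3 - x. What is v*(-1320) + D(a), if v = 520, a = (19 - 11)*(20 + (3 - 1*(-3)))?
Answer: -686611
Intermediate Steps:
a = 208 (a = 8*(20 + (3 + 3)) = 8*(20 + 6) = 8*26 = 208)
v*(-1320) + D(a) = 520*(-1320) + (-3 - 1*208) = -686400 + (-3 - 208) = -686400 - 211 = -686611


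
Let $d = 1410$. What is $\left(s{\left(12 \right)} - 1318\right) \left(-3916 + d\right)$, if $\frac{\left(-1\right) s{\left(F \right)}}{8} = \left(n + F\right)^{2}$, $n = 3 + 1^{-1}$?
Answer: $8435196$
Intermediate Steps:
$n = 4$ ($n = 3 + 1 = 4$)
$s{\left(F \right)} = - 8 \left(4 + F\right)^{2}$
$\left(s{\left(12 \right)} - 1318\right) \left(-3916 + d\right) = \left(- 8 \left(4 + 12\right)^{2} - 1318\right) \left(-3916 + 1410\right) = \left(- 8 \cdot 16^{2} - 1318\right) \left(-2506\right) = \left(\left(-8\right) 256 - 1318\right) \left(-2506\right) = \left(-2048 - 1318\right) \left(-2506\right) = \left(-3366\right) \left(-2506\right) = 8435196$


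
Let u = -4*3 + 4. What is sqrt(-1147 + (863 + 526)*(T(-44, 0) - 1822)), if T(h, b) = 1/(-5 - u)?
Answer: I*sqrt(2531442) ≈ 1591.1*I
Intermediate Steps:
u = -8 (u = -12 + 4 = -8)
T(h, b) = 1/3 (T(h, b) = 1/(-5 - 1*(-8)) = 1/(-5 + 8) = 1/3)
sqrt(-1147 + (863 + 526)*(T(-44, 0) - 1822)) = sqrt(-1147 + (863 + 526)*(1/3 - 1822)) = sqrt(-1147 + 1389*(-5465/3)) = sqrt(-1147 - 2530295) = sqrt(-2531442) = I*sqrt(2531442)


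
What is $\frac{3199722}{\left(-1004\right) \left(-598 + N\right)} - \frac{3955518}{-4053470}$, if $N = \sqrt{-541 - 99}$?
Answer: $\frac{1147344384960861}{182242478988340} + \frac{1599861 i \sqrt{10}}{22479811} \approx 6.2957 + 0.22506 i$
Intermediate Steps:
$N = 8 i \sqrt{10}$ ($N = \sqrt{-541 + \left(-220 + 121\right)} = \sqrt{-541 - 99} = \sqrt{-640} = 8 i \sqrt{10} \approx 25.298 i$)
$\frac{3199722}{\left(-1004\right) \left(-598 + N\right)} - \frac{3955518}{-4053470} = \frac{3199722}{\left(-1004\right) \left(-598 + 8 i \sqrt{10}\right)} - \frac{3955518}{-4053470} = \frac{3199722}{600392 - 8032 i \sqrt{10}} - - \frac{1977759}{2026735} = \frac{3199722}{600392 - 8032 i \sqrt{10}} + \frac{1977759}{2026735} = \frac{1977759}{2026735} + \frac{3199722}{600392 - 8032 i \sqrt{10}}$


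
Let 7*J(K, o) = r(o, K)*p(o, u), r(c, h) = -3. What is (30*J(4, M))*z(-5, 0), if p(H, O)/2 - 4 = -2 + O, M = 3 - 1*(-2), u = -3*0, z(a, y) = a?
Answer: 1800/7 ≈ 257.14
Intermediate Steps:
u = 0
M = 5 (M = 3 + 2 = 5)
p(H, O) = 4 + 2*O (p(H, O) = 8 + 2*(-2 + O) = 8 + (-4 + 2*O) = 4 + 2*O)
J(K, o) = -12/7 (J(K, o) = (-3*(4 + 2*0))/7 = (-3*(4 + 0))/7 = (-3*4)/7 = (⅐)*(-12) = -12/7)
(30*J(4, M))*z(-5, 0) = (30*(-12/7))*(-5) = -360/7*(-5) = 1800/7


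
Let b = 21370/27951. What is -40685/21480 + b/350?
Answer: -883458277/466968040 ≈ -1.8919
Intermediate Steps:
b = 21370/27951 (b = 21370*(1/27951) = 21370/27951 ≈ 0.76455)
-40685/21480 + b/350 = -40685/21480 + (21370/27951)/350 = -40685*1/21480 + (21370/27951)*(1/350) = -8137/4296 + 2137/978285 = -883458277/466968040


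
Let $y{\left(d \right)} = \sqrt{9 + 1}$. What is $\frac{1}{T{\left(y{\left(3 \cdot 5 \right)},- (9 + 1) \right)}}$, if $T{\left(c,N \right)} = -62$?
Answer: $- \frac{1}{62} \approx -0.016129$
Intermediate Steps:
$y{\left(d \right)} = \sqrt{10}$
$\frac{1}{T{\left(y{\left(3 \cdot 5 \right)},- (9 + 1) \right)}} = \frac{1}{-62} = - \frac{1}{62}$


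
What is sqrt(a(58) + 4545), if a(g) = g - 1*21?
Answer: sqrt(4582) ≈ 67.690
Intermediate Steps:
a(g) = -21 + g (a(g) = g - 21 = -21 + g)
sqrt(a(58) + 4545) = sqrt((-21 + 58) + 4545) = sqrt(37 + 4545) = sqrt(4582)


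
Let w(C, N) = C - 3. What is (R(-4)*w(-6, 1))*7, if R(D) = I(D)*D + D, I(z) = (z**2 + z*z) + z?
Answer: 7308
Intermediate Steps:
w(C, N) = -3 + C
I(z) = z + 2*z**2 (I(z) = (z**2 + z**2) + z = 2*z**2 + z = z + 2*z**2)
R(D) = D + D**2*(1 + 2*D) (R(D) = (D*(1 + 2*D))*D + D = D**2*(1 + 2*D) + D = D + D**2*(1 + 2*D))
(R(-4)*w(-6, 1))*7 = ((-4*(1 - 4*(1 + 2*(-4))))*(-3 - 6))*7 = (-4*(1 - 4*(1 - 8))*(-9))*7 = (-4*(1 - 4*(-7))*(-9))*7 = (-4*(1 + 28)*(-9))*7 = (-4*29*(-9))*7 = -116*(-9)*7 = 1044*7 = 7308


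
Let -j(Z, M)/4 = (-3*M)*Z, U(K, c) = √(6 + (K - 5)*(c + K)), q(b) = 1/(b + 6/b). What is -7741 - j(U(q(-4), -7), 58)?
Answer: -7741 - 2088*√581/11 ≈ -12316.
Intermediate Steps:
U(K, c) = √(6 + (-5 + K)*(K + c))
j(Z, M) = 12*M*Z (j(Z, M) = -4*(-3*M)*Z = -(-12)*M*Z = 12*M*Z)
-7741 - j(U(q(-4), -7), 58) = -7741 - 12*58*√(6 + (-4/(6 + (-4)²))² - (-20)/(6 + (-4)²) - 5*(-7) - 4/(6 + (-4)²)*(-7)) = -7741 - 12*58*√(6 + (-4/(6 + 16))² - (-20)/(6 + 16) + 35 - 4/(6 + 16)*(-7)) = -7741 - 12*58*√(6 + (-4/22)² - (-20)/22 + 35 - 4/22*(-7)) = -7741 - 12*58*√(6 + (-4*1/22)² - (-20)/22 + 35 - 4*1/22*(-7)) = -7741 - 12*58*√(6 + (-2/11)² - 5*(-2/11) + 35 - 2/11*(-7)) = -7741 - 12*58*√(6 + 4/121 + 10/11 + 35 + 14/11) = -7741 - 12*58*√(5229/121) = -7741 - 12*58*3*√581/11 = -7741 - 2088*√581/11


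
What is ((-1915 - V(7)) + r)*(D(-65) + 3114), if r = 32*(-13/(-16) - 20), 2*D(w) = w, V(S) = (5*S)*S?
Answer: -8548081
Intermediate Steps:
V(S) = 5*S²
D(w) = w/2
r = -614 (r = 32*(-13*(-1/16) - 20) = 32*(13/16 - 20) = 32*(-307/16) = -614)
((-1915 - V(7)) + r)*(D(-65) + 3114) = ((-1915 - 5*7²) - 614)*((½)*(-65) + 3114) = ((-1915 - 5*49) - 614)*(-65/2 + 3114) = ((-1915 - 1*245) - 614)*(6163/2) = ((-1915 - 245) - 614)*(6163/2) = (-2160 - 614)*(6163/2) = -2774*6163/2 = -8548081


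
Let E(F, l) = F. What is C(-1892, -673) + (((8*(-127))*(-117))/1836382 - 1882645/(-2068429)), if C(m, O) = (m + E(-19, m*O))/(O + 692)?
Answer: -3594216066511888/36085044946841 ≈ -99.604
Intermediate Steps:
C(m, O) = (-19 + m)/(692 + O) (C(m, O) = (m - 19)/(O + 692) = (-19 + m)/(692 + O))
C(-1892, -673) + (((8*(-127))*(-117))/1836382 - 1882645/(-2068429)) = (-19 - 1892)/(692 - 673) + (((8*(-127))*(-117))/1836382 - 1882645/(-2068429)) = -1911/19 + (-1016*(-117)*(1/1836382) - 1882645*(-1/2068429)) = (1/19)*(-1911) + (118872*(1/1836382) + 1882645/2068429) = -1911/19 + (59436/918191 + 1882645/2068429) = -1911/19 + 1851566841239/1899212891939 = -3594216066511888/36085044946841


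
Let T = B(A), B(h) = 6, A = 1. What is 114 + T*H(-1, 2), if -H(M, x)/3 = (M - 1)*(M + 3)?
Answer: 186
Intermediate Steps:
H(M, x) = -3*(-1 + M)*(3 + M) (H(M, x) = -3*(M - 1)*(M + 3) = -3*(-1 + M)*(3 + M))
T = 6
114 + T*H(-1, 2) = 114 + 6*(9 - 6*(-1) - 3*(-1)²) = 114 + 6*(9 + 6 - 3*1) = 114 + 6*(9 + 6 - 3) = 114 + 6*12 = 114 + 72 = 186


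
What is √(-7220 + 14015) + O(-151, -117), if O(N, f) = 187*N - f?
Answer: -28120 + 3*√755 ≈ -28038.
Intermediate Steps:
O(N, f) = -f + 187*N
√(-7220 + 14015) + O(-151, -117) = √(-7220 + 14015) + (-1*(-117) + 187*(-151)) = √6795 + (117 - 28237) = 3*√755 - 28120 = -28120 + 3*√755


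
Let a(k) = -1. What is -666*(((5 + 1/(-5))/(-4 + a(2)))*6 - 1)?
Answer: 112554/25 ≈ 4502.2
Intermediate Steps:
-666*(((5 + 1/(-5))/(-4 + a(2)))*6 - 1) = -666*(((5 + 1/(-5))/(-4 - 1))*6 - 1) = -666*(((5 + 1*(-⅕))/(-5))*6 - 1) = -666*(((5 - ⅕)*(-⅕))*6 - 1) = -666*(((24/5)*(-⅕))*6 - 1) = -666*(-24/25*6 - 1) = -666*(-144/25 - 1) = -666*(-169/25) = 112554/25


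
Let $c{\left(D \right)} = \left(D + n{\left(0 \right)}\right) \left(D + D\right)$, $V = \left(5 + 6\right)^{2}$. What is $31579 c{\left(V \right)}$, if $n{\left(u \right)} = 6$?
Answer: $970548986$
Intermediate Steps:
$V = 121$ ($V = 11^{2} = 121$)
$c{\left(D \right)} = 2 D \left(6 + D\right)$ ($c{\left(D \right)} = \left(D + 6\right) \left(D + D\right) = \left(6 + D\right) 2 D = 2 D \left(6 + D\right)$)
$31579 c{\left(V \right)} = 31579 \cdot 2 \cdot 121 \left(6 + 121\right) = 31579 \cdot 2 \cdot 121 \cdot 127 = 31579 \cdot 30734 = 970548986$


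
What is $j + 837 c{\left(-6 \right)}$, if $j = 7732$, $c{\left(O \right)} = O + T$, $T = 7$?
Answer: $8569$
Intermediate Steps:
$c{\left(O \right)} = 7 + O$ ($c{\left(O \right)} = O + 7 = 7 + O$)
$j + 837 c{\left(-6 \right)} = 7732 + 837 \left(7 - 6\right) = 7732 + 837 \cdot 1 = 7732 + 837 = 8569$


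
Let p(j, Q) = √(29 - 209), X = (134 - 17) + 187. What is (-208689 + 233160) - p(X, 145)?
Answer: 24471 - 6*I*√5 ≈ 24471.0 - 13.416*I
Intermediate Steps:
X = 304 (X = 117 + 187 = 304)
p(j, Q) = 6*I*√5 (p(j, Q) = √(-180) = 6*I*√5)
(-208689 + 233160) - p(X, 145) = (-208689 + 233160) - 6*I*√5 = 24471 - 6*I*√5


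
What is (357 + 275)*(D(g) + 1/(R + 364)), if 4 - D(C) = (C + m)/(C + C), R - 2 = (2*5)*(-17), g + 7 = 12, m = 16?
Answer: 294986/245 ≈ 1204.0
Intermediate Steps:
g = 5 (g = -7 + 12 = 5)
R = -168 (R = 2 + (2*5)*(-17) = 2 + 10*(-17) = 2 - 170 = -168)
D(C) = 4 - (16 + C)/(2*C) (D(C) = 4 - (C + 16)/(C + C) = 4 - (16 + C)/(2*C))
(357 + 275)*(D(g) + 1/(R + 364)) = (357 + 275)*((7/2 - 8/5) + 1/(-168 + 364)) = 632*((7/2 - 8*⅕) + 1/196) = 632*((7/2 - 8/5) + 1/196) = 632*(19/10 + 1/196) = 632*(1867/980) = 294986/245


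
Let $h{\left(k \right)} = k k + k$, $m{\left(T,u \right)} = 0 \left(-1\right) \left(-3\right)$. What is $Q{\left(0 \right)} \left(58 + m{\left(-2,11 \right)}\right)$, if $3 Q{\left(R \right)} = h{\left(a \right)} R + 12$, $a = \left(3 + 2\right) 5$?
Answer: $232$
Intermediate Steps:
$a = 25$ ($a = 5 \cdot 5 = 25$)
$m{\left(T,u \right)} = 0$ ($m{\left(T,u \right)} = 0 \left(-3\right) = 0$)
$h{\left(k \right)} = k + k^{2}$ ($h{\left(k \right)} = k^{2} + k = k + k^{2}$)
$Q{\left(R \right)} = 4 + \frac{650 R}{3}$ ($Q{\left(R \right)} = \frac{25 \left(1 + 25\right) R + 12}{3} = \frac{25 \cdot 26 R + 12}{3} = \frac{650 R + 12}{3} = \frac{12 + 650 R}{3} = 4 + \frac{650 R}{3}$)
$Q{\left(0 \right)} \left(58 + m{\left(-2,11 \right)}\right) = \left(4 + \frac{650}{3} \cdot 0\right) \left(58 + 0\right) = \left(4 + 0\right) 58 = 4 \cdot 58 = 232$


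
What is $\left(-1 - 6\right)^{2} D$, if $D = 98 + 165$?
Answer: $12887$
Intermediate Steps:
$D = 263$
$\left(-1 - 6\right)^{2} D = \left(-1 - 6\right)^{2} \cdot 263 = \left(-7\right)^{2} \cdot 263 = 49 \cdot 263 = 12887$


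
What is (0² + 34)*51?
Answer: 1734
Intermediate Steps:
(0² + 34)*51 = (0 + 34)*51 = 34*51 = 1734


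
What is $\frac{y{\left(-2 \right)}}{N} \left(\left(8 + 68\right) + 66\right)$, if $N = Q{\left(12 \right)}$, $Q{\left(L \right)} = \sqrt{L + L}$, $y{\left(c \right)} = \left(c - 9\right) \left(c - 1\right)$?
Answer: $\frac{781 \sqrt{6}}{2} \approx 956.53$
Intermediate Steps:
$y{\left(c \right)} = \left(-1 + c\right) \left(-9 + c\right)$ ($y{\left(c \right)} = \left(-9 + c\right) \left(-1 + c\right) = \left(-1 + c\right) \left(-9 + c\right)$)
$Q{\left(L \right)} = \sqrt{2} \sqrt{L}$ ($Q{\left(L \right)} = \sqrt{2 L} = \sqrt{2} \sqrt{L}$)
$N = 2 \sqrt{6}$ ($N = \sqrt{2} \sqrt{12} = \sqrt{2} \cdot 2 \sqrt{3} = 2 \sqrt{6} \approx 4.899$)
$\frac{y{\left(-2 \right)}}{N} \left(\left(8 + 68\right) + 66\right) = \frac{9 + \left(-2\right)^{2} - -20}{2 \sqrt{6}} \left(\left(8 + 68\right) + 66\right) = \left(9 + 4 + 20\right) \frac{\sqrt{6}}{12} \left(76 + 66\right) = 33 \frac{\sqrt{6}}{12} \cdot 142 = \frac{11 \sqrt{6}}{4} \cdot 142 = \frac{781 \sqrt{6}}{2}$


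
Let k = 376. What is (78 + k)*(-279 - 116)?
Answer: -179330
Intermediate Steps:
(78 + k)*(-279 - 116) = (78 + 376)*(-279 - 116) = 454*(-395) = -179330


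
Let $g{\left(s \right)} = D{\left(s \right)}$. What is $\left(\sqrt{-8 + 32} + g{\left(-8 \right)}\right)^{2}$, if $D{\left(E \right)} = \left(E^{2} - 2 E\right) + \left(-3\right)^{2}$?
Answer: $7945 + 356 \sqrt{6} \approx 8817.0$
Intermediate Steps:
$D{\left(E \right)} = 9 + E^{2} - 2 E$ ($D{\left(E \right)} = \left(E^{2} - 2 E\right) + 9 = 9 + E^{2} - 2 E$)
$g{\left(s \right)} = 9 + s^{2} - 2 s$
$\left(\sqrt{-8 + 32} + g{\left(-8 \right)}\right)^{2} = \left(\sqrt{-8 + 32} + \left(9 + \left(-8\right)^{2} - -16\right)\right)^{2} = \left(\sqrt{24} + \left(9 + 64 + 16\right)\right)^{2} = \left(2 \sqrt{6} + 89\right)^{2} = \left(89 + 2 \sqrt{6}\right)^{2}$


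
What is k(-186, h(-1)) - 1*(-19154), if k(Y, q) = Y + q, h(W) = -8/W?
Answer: 18976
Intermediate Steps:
k(-186, h(-1)) - 1*(-19154) = (-186 - 8/(-1)) - 1*(-19154) = (-186 - 8*(-1)) + 19154 = (-186 + 8) + 19154 = -178 + 19154 = 18976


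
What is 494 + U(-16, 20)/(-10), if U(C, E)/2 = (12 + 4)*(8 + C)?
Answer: 2598/5 ≈ 519.60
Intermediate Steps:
U(C, E) = 256 + 32*C (U(C, E) = 2*((12 + 4)*(8 + C)) = 2*(16*(8 + C)) = 2*(128 + 16*C) = 256 + 32*C)
494 + U(-16, 20)/(-10) = 494 + (256 + 32*(-16))/(-10) = 494 + (256 - 512)*(-⅒) = 494 - 256*(-⅒) = 494 + 128/5 = 2598/5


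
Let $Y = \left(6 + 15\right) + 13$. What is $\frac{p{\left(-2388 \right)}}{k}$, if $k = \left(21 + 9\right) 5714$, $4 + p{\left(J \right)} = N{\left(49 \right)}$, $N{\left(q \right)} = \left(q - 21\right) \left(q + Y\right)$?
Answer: $\frac{116}{8571} \approx 0.013534$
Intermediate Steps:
$Y = 34$ ($Y = 21 + 13 = 34$)
$N{\left(q \right)} = \left(-21 + q\right) \left(34 + q\right)$ ($N{\left(q \right)} = \left(q - 21\right) \left(q + 34\right) = \left(-21 + q\right) \left(34 + q\right)$)
$p{\left(J \right)} = 2320$ ($p{\left(J \right)} = -4 + \left(-714 + 49^{2} + 13 \cdot 49\right) = -4 + \left(-714 + 2401 + 637\right) = -4 + 2324 = 2320$)
$k = 171420$ ($k = 30 \cdot 5714 = 171420$)
$\frac{p{\left(-2388 \right)}}{k} = \frac{2320}{171420} = 2320 \cdot \frac{1}{171420} = \frac{116}{8571}$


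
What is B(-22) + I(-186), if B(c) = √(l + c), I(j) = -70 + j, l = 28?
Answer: -256 + √6 ≈ -253.55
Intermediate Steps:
B(c) = √(28 + c)
B(-22) + I(-186) = √(28 - 22) + (-70 - 186) = √6 - 256 = -256 + √6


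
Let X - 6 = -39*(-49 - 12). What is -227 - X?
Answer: -2612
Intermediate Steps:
X = 2385 (X = 6 - 39*(-49 - 12) = 6 - 39*(-61) = 6 + 2379 = 2385)
-227 - X = -227 - 1*2385 = -227 - 2385 = -2612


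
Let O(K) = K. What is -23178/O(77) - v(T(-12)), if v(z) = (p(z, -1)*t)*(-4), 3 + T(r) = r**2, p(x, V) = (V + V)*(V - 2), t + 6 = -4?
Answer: -41658/77 ≈ -541.01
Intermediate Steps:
t = -10 (t = -6 - 4 = -10)
p(x, V) = 2*V*(-2 + V) (p(x, V) = (2*V)*(-2 + V) = 2*V*(-2 + V))
T(r) = -3 + r**2
v(z) = 240 (v(z) = ((2*(-1)*(-2 - 1))*(-10))*(-4) = ((2*(-1)*(-3))*(-10))*(-4) = (6*(-10))*(-4) = -60*(-4) = 240)
-23178/O(77) - v(T(-12)) = -23178/77 - 1*240 = -23178*1/77 - 240 = -23178/77 - 240 = -41658/77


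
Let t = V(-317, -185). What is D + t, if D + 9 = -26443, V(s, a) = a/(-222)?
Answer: -158707/6 ≈ -26451.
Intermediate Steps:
V(s, a) = -a/222 (V(s, a) = a*(-1/222) = -a/222)
D = -26452 (D = -9 - 26443 = -26452)
t = ⅚ (t = -1/222*(-185) = ⅚ ≈ 0.83333)
D + t = -26452 + ⅚ = -158707/6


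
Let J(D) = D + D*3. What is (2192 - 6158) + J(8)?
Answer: -3934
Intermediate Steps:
J(D) = 4*D (J(D) = D + 3*D = 4*D)
(2192 - 6158) + J(8) = (2192 - 6158) + 4*8 = -3966 + 32 = -3934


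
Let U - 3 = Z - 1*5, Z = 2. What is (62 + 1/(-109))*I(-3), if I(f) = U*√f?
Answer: 0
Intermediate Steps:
U = 0 (U = 3 + (2 - 1*5) = 3 + (2 - 5) = 3 - 3 = 0)
I(f) = 0 (I(f) = 0*√f = 0)
(62 + 1/(-109))*I(-3) = (62 + 1/(-109))*0 = (62 - 1/109)*0 = (6757/109)*0 = 0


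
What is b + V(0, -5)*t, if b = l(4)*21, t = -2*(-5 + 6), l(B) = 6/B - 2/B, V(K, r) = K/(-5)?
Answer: 21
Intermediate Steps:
V(K, r) = -K/5 (V(K, r) = K*(-⅕) = -K/5)
l(B) = 4/B
t = -2 (t = -2*1 = -2)
b = 21 (b = (4/4)*21 = (4*(¼))*21 = 1*21 = 21)
b + V(0, -5)*t = 21 - ⅕*0*(-2) = 21 + 0*(-2) = 21 + 0 = 21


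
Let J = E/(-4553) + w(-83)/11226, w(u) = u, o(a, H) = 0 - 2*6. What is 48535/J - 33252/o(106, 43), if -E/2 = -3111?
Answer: -2286123409489/70226071 ≈ -32554.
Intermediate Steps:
o(a, H) = -12 (o(a, H) = 0 - 12 = -12)
E = 6222 (E = -2*(-3111) = 6222)
J = -70226071/51111978 (J = 6222/(-4553) - 83/11226 = 6222*(-1/4553) - 83*1/11226 = -6222/4553 - 83/11226 = -70226071/51111978 ≈ -1.3740)
48535/J - 33252/o(106, 43) = 48535/(-70226071/51111978) - 33252/(-12) = 48535*(-51111978/70226071) - 33252*(-1/12) = -2480719852230/70226071 + 2771 = -2286123409489/70226071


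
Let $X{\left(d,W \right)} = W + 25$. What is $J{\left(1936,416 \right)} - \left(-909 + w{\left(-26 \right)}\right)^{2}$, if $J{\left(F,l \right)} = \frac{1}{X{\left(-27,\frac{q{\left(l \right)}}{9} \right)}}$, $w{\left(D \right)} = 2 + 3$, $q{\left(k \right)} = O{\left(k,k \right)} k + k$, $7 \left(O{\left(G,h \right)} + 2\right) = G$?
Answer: $- \frac{140331514241}{171719} \approx -8.1722 \cdot 10^{5}$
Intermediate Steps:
$O{\left(G,h \right)} = -2 + \frac{G}{7}$
$q{\left(k \right)} = k + k \left(-2 + \frac{k}{7}\right)$ ($q{\left(k \right)} = \left(-2 + \frac{k}{7}\right) k + k = k \left(-2 + \frac{k}{7}\right) + k = k + k \left(-2 + \frac{k}{7}\right)$)
$w{\left(D \right)} = 5$
$X{\left(d,W \right)} = 25 + W$
$J{\left(F,l \right)} = \frac{1}{25 + \frac{l \left(-7 + l\right)}{63}}$ ($J{\left(F,l \right)} = \frac{1}{25 + \frac{\frac{1}{7} l \left(-7 + l\right)}{9}} = \frac{1}{25 + \frac{l \left(-7 + l\right)}{7} \cdot \frac{1}{9}} = \frac{1}{25 + \frac{l \left(-7 + l\right)}{63}}$)
$J{\left(1936,416 \right)} - \left(-909 + w{\left(-26 \right)}\right)^{2} = \frac{63}{1575 + 416 \left(-7 + 416\right)} - \left(-909 + 5\right)^{2} = \frac{63}{1575 + 416 \cdot 409} - \left(-904\right)^{2} = \frac{63}{1575 + 170144} - 817216 = \frac{63}{171719} - 817216 = - \frac{140331514241}{171719}$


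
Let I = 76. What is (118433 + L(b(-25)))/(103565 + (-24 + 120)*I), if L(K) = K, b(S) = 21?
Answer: 118454/110861 ≈ 1.0685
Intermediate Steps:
(118433 + L(b(-25)))/(103565 + (-24 + 120)*I) = (118433 + 21)/(103565 + (-24 + 120)*76) = 118454/(103565 + 96*76) = 118454/(103565 + 7296) = 118454/110861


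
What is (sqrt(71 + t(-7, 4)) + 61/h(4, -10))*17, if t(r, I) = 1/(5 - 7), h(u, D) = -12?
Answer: -1037/12 + 17*sqrt(282)/2 ≈ 56.323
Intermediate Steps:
t(r, I) = -1/2 (t(r, I) = 1/(-2) = -1/2)
(sqrt(71 + t(-7, 4)) + 61/h(4, -10))*17 = (sqrt(71 - 1/2) + 61/(-12))*17 = (sqrt(141/2) + 61*(-1/12))*17 = (sqrt(282)/2 - 61/12)*17 = (-61/12 + sqrt(282)/2)*17 = -1037/12 + 17*sqrt(282)/2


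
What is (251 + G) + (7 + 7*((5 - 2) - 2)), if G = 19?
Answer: 284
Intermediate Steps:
(251 + G) + (7 + 7*((5 - 2) - 2)) = (251 + 19) + (7 + 7*((5 - 2) - 2)) = 270 + (7 + 7*(3 - 2)) = 270 + (7 + 7*1) = 270 + (7 + 7) = 270 + 14 = 284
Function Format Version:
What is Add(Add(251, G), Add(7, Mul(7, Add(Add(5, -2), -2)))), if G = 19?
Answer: 284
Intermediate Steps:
Add(Add(251, G), Add(7, Mul(7, Add(Add(5, -2), -2)))) = Add(Add(251, 19), Add(7, Mul(7, Add(Add(5, -2), -2)))) = Add(270, Add(7, Mul(7, Add(3, -2)))) = Add(270, Add(7, Mul(7, 1))) = Add(270, Add(7, 7)) = Add(270, 14) = 284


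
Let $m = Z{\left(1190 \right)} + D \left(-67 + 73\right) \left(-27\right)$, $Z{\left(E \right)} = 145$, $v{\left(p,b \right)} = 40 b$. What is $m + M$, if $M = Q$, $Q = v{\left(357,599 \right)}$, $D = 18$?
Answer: $21189$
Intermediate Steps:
$Q = 23960$ ($Q = 40 \cdot 599 = 23960$)
$M = 23960$
$m = -2771$ ($m = 145 + 18 \left(-67 + 73\right) \left(-27\right) = 145 + 18 \cdot 6 \left(-27\right) = 145 + 18 \left(-162\right) = 145 - 2916 = -2771$)
$m + M = -2771 + 23960 = 21189$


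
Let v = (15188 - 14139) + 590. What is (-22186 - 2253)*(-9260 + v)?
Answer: 186249619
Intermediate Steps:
v = 1639 (v = 1049 + 590 = 1639)
(-22186 - 2253)*(-9260 + v) = (-22186 - 2253)*(-9260 + 1639) = -24439*(-7621) = 186249619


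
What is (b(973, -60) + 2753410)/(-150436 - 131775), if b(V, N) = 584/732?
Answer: -503874176/51644613 ≈ -9.7566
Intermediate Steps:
b(V, N) = 146/183 (b(V, N) = 584*(1/732) = 146/183)
(b(973, -60) + 2753410)/(-150436 - 131775) = (146/183 + 2753410)/(-150436 - 131775) = (503874176/183)/(-282211) = (503874176/183)*(-1/282211) = -503874176/51644613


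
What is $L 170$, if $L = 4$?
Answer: $680$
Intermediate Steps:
$L 170 = 4 \cdot 170 = 680$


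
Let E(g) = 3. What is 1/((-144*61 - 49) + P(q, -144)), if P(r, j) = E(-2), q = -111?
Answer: -1/8830 ≈ -0.00011325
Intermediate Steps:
P(r, j) = 3
1/((-144*61 - 49) + P(q, -144)) = 1/((-144*61 - 49) + 3) = 1/((-8784 - 49) + 3) = 1/(-8833 + 3) = 1/(-8830) = -1/8830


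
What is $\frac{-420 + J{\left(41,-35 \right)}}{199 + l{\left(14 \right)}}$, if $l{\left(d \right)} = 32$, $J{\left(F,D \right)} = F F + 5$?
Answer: $\frac{422}{77} \approx 5.4805$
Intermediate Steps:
$J{\left(F,D \right)} = 5 + F^{2}$ ($J{\left(F,D \right)} = F^{2} + 5 = 5 + F^{2}$)
$\frac{-420 + J{\left(41,-35 \right)}}{199 + l{\left(14 \right)}} = \frac{-420 + \left(5 + 41^{2}\right)}{199 + 32} = \frac{-420 + \left(5 + 1681\right)}{231} = \left(-420 + 1686\right) \frac{1}{231} = 1266 \cdot \frac{1}{231} = \frac{422}{77}$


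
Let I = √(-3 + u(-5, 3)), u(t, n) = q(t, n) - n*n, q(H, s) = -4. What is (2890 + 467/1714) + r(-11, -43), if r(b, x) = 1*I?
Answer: 4953927/1714 + 4*I ≈ 2890.3 + 4.0*I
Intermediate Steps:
u(t, n) = -4 - n² (u(t, n) = -4 - n*n = -4 - n²)
I = 4*I (I = √(-3 + (-4 - 1*3²)) = √(-3 + (-4 - 1*9)) = √(-3 + (-4 - 9)) = √(-3 - 13) = √(-16) = 4*I ≈ 4.0*I)
r(b, x) = 4*I (r(b, x) = 1*(4*I) = 4*I)
(2890 + 467/1714) + r(-11, -43) = (2890 + 467/1714) + 4*I = 4953927/1714 + 4*I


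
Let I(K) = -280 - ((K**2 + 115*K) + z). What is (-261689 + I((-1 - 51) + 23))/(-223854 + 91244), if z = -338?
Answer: 259137/132610 ≈ 1.9541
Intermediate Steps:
I(K) = 58 - K**2 - 115*K (I(K) = -280 - ((K**2 + 115*K) - 338) = -280 - (-338 + K**2 + 115*K) = -280 + (338 - K**2 - 115*K) = 58 - K**2 - 115*K)
(-261689 + I((-1 - 51) + 23))/(-223854 + 91244) = (-261689 + (58 - ((-1 - 51) + 23)**2 - 115*((-1 - 51) + 23)))/(-223854 + 91244) = (-261689 + (58 - (-52 + 23)**2 - 115*(-52 + 23)))/(-132610) = (-261689 + (58 - 1*(-29)**2 - 115*(-29)))*(-1/132610) = (-261689 + (58 - 1*841 + 3335))*(-1/132610) = (-261689 + (58 - 841 + 3335))*(-1/132610) = (-261689 + 2552)*(-1/132610) = -259137*(-1/132610) = 259137/132610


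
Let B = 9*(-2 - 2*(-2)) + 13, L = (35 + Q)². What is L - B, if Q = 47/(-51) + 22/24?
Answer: 49675225/41616 ≈ 1193.7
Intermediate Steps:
Q = -1/204 (Q = 47*(-1/51) + 22*(1/24) = -47/51 + 11/12 = -1/204 ≈ -0.0049020)
L = 50965321/41616 (L = (35 - 1/204)² = (7139/204)² = 50965321/41616 ≈ 1224.7)
B = 31 (B = 9*(-2 + 4) + 13 = 9*2 + 13 = 18 + 13 = 31)
L - B = 50965321/41616 - 1*31 = 50965321/41616 - 31 = 49675225/41616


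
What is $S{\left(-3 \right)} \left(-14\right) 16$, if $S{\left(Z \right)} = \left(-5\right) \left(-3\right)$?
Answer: $-3360$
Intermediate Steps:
$S{\left(Z \right)} = 15$
$S{\left(-3 \right)} \left(-14\right) 16 = 15 \left(-14\right) 16 = \left(-210\right) 16 = -3360$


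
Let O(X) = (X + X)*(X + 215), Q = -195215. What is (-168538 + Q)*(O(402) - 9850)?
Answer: -176863256154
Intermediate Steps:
O(X) = 2*X*(215 + X) (O(X) = (2*X)*(215 + X) = 2*X*(215 + X))
(-168538 + Q)*(O(402) - 9850) = (-168538 - 195215)*(2*402*(215 + 402) - 9850) = -363753*(2*402*617 - 9850) = -363753*(496068 - 9850) = -363753*486218 = -176863256154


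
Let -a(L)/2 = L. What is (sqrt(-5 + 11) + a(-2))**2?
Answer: (4 + sqrt(6))**2 ≈ 41.596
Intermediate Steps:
a(L) = -2*L
(sqrt(-5 + 11) + a(-2))**2 = (sqrt(-5 + 11) - 2*(-2))**2 = (sqrt(6) + 4)**2 = (4 + sqrt(6))**2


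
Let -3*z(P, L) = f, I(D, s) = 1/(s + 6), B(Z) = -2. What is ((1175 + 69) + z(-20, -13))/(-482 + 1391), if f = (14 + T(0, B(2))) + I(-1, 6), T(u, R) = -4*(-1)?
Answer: 44567/32724 ≈ 1.3619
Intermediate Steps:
T(u, R) = 4
I(D, s) = 1/(6 + s)
f = 217/12 (f = (14 + 4) + 1/(6 + 6) = 18 + 1/12 = 217/12 ≈ 18.083)
z(P, L) = -217/36 (z(P, L) = -⅓*217/12 = -217/36)
((1175 + 69) + z(-20, -13))/(-482 + 1391) = ((1175 + 69) - 217/36)/(-482 + 1391) = (1244 - 217/36)/909 = (44567/36)*(1/909) = 44567/32724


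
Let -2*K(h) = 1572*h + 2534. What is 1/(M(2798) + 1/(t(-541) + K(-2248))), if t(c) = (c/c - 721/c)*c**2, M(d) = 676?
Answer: 2448403/1655120429 ≈ 0.0014793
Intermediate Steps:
K(h) = -1267 - 786*h (K(h) = -(1572*h + 2534)/2 = -(2534 + 1572*h)/2 = -1267 - 786*h)
t(c) = c**2*(1 - 721/c) (t(c) = (1 - 721/c)*c**2 = c**2*(1 - 721/c))
1/(M(2798) + 1/(t(-541) + K(-2248))) = 1/(676 + 1/(-541*(-721 - 541) + (-1267 - 786*(-2248)))) = 1/(676 + 1/(-541*(-1262) + (-1267 + 1766928))) = 1/(676 + 1/(682742 + 1765661)) = 1/(676 + 1/2448403) = 1/(1655120429/2448403) = 2448403/1655120429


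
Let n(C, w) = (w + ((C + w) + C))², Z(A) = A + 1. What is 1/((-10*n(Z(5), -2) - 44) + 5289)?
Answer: 1/4605 ≈ 0.00021716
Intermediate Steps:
Z(A) = 1 + A
n(C, w) = (2*C + 2*w)² (n(C, w) = (w + (w + 2*C))² = (2*C + 2*w)²)
1/((-10*n(Z(5), -2) - 44) + 5289) = 1/((-40*((1 + 5) - 2)² - 44) + 5289) = 1/((-40*(6 - 2)² - 44) + 5289) = 1/((-40*4² - 44) + 5289) = 1/((-40*16 - 44) + 5289) = 1/((-10*64 - 44) + 5289) = 1/((-640 - 44) + 5289) = 1/(-684 + 5289) = 1/4605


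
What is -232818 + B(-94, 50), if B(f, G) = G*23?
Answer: -231668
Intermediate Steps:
B(f, G) = 23*G
-232818 + B(-94, 50) = -232818 + 23*50 = -232818 + 1150 = -231668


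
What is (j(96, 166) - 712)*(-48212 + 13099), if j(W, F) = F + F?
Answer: 13342940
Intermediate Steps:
j(W, F) = 2*F
(j(96, 166) - 712)*(-48212 + 13099) = (2*166 - 712)*(-48212 + 13099) = (332 - 712)*(-35113) = -380*(-35113) = 13342940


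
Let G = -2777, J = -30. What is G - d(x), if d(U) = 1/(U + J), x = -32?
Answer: -172173/62 ≈ -2777.0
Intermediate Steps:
d(U) = 1/(-30 + U) (d(U) = 1/(U - 30) = 1/(-30 + U))
G - d(x) = -2777 - 1/(-30 - 32) = -2777 - 1/(-62) = -2777 - 1*(-1/62) = -2777 + 1/62 = -172173/62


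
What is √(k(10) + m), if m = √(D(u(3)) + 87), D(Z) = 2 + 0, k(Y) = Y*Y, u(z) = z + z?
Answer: √(100 + √89) ≈ 10.461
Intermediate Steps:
u(z) = 2*z
k(Y) = Y²
D(Z) = 2
m = √89 (m = √(2 + 87) = √89 ≈ 9.4340)
√(k(10) + m) = √(10² + √89) = √(100 + √89)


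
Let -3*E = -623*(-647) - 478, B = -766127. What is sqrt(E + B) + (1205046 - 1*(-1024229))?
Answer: 2229275 + 2*I*sqrt(225082) ≈ 2.2293e+6 + 948.86*I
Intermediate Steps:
E = -134201 (E = -(-623*(-647) - 478)/3 = -(403081 - 478)/3 = -1/3*402603 = -134201)
sqrt(E + B) + (1205046 - 1*(-1024229)) = sqrt(-134201 - 766127) + (1205046 - 1*(-1024229)) = sqrt(-900328) + (1205046 + 1024229) = 2*I*sqrt(225082) + 2229275 = 2229275 + 2*I*sqrt(225082)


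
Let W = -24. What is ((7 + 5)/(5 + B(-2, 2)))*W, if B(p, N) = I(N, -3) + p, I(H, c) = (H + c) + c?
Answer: 288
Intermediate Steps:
I(H, c) = H + 2*c
B(p, N) = -6 + N + p (B(p, N) = (N + 2*(-3)) + p = (N - 6) + p = (-6 + N) + p = -6 + N + p)
((7 + 5)/(5 + B(-2, 2)))*W = ((7 + 5)/(5 + (-6 + 2 - 2)))*(-24) = (12/(5 - 6))*(-24) = (12/(-1))*(-24) = (12*(-1))*(-24) = -12*(-24) = 288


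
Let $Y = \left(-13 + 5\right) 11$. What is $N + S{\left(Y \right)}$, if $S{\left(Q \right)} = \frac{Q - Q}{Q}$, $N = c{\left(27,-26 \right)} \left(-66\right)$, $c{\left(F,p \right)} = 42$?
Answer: $-2772$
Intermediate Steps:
$Y = -88$ ($Y = \left(-8\right) 11 = -88$)
$N = -2772$ ($N = 42 \left(-66\right) = -2772$)
$S{\left(Q \right)} = 0$ ($S{\left(Q \right)} = \frac{0}{Q} = 0$)
$N + S{\left(Y \right)} = -2772 + 0 = -2772$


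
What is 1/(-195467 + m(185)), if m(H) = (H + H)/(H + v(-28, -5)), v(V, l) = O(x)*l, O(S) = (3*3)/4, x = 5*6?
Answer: -139/27169617 ≈ -5.1160e-6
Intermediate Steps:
x = 30
O(S) = 9/4 (O(S) = 9*(¼) = 9/4)
v(V, l) = 9*l/4
m(H) = 2*H/(-45/4 + H) (m(H) = (H + H)/(H + (9/4)*(-5)) = (2*H)/(H - 45/4) = (2*H)/(-45/4 + H) = 2*H/(-45/4 + H))
1/(-195467 + m(185)) = 1/(-195467 + 8*185/(-45 + 4*185)) = 1/(-195467 + 8*185/(-45 + 740)) = 1/(-195467 + 8*185/695) = 1/(-195467 + 8*185*(1/695)) = 1/(-195467 + 296/139) = 1/(-27169617/139) = -139/27169617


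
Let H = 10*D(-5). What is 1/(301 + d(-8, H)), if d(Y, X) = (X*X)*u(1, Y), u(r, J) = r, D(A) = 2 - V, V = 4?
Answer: 1/701 ≈ 0.0014265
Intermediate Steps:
D(A) = -2 (D(A) = 2 - 1*4 = 2 - 4 = -2)
H = -20 (H = 10*(-2) = -20)
d(Y, X) = X² (d(Y, X) = (X*X)*1 = X²*1 = X²)
1/(301 + d(-8, H)) = 1/(301 + (-20)²) = 1/(301 + 400) = 1/701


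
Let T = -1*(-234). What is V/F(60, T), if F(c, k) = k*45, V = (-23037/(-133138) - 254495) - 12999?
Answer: -7122718627/280388628 ≈ -25.403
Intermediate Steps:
T = 234
V = -35613593135/133138 (V = (-23037*(-1/133138) - 254495) - 12999 = (23037/133138 - 254495) - 12999 = -33882932273/133138 - 12999 = -35613593135/133138 ≈ -2.6749e+5)
F(c, k) = 45*k
V/F(60, T) = -35613593135/(133138*(45*234)) = -35613593135/133138/10530 = -35613593135/133138*1/10530 = -7122718627/280388628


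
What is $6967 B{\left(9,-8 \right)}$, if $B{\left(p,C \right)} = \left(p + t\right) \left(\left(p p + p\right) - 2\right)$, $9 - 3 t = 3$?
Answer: $6744056$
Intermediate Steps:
$t = 2$ ($t = 3 - 1 = 2$)
$B{\left(p,C \right)} = \left(2 + p\right) \left(-2 + p + p^{2}\right)$ ($B{\left(p,C \right)} = \left(p + 2\right) \left(\left(p p + p\right) - 2\right) = \left(2 + p\right) \left(\left(p^{2} + p\right) - 2\right) = \left(2 + p\right) \left(\left(p + p^{2}\right) - 2\right) = \left(2 + p\right) \left(-2 + p + p^{2}\right)$)
$6967 B{\left(9,-8 \right)} = 6967 \left(-4 + 9^{3} + 3 \cdot 9^{2}\right) = 6967 \left(-4 + 729 + 3 \cdot 81\right) = 6967 \left(-4 + 729 + 243\right) = 6967 \cdot 968 = 6744056$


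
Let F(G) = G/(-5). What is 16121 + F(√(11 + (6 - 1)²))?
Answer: 80599/5 ≈ 16120.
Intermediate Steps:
F(G) = -G/5 (F(G) = G*(-⅕) = -G/5)
16121 + F(√(11 + (6 - 1)²)) = 16121 - √(11 + (6 - 1)²)/5 = 16121 - √(11 + 5²)/5 = 16121 - √(11 + 25)/5 = 16121 - √36/5 = 16121 - ⅕*6 = 16121 - 6/5 = 80599/5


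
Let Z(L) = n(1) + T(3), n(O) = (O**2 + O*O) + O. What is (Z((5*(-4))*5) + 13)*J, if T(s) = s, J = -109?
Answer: -2071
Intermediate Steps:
n(O) = O + 2*O**2 (n(O) = (O**2 + O**2) + O = 2*O**2 + O = O + 2*O**2)
Z(L) = 6 (Z(L) = 1*(1 + 2*1) + 3 = 1*(1 + 2) + 3 = 1*3 + 3 = 3 + 3 = 6)
(Z((5*(-4))*5) + 13)*J = (6 + 13)*(-109) = 19*(-109) = -2071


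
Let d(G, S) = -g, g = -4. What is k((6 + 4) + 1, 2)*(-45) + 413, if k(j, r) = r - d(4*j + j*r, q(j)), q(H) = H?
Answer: 503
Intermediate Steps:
d(G, S) = 4 (d(G, S) = -1*(-4) = 4)
k(j, r) = -4 + r (k(j, r) = r - 1*4 = r - 4 = -4 + r)
k((6 + 4) + 1, 2)*(-45) + 413 = (-4 + 2)*(-45) + 413 = -2*(-45) + 413 = 90 + 413 = 503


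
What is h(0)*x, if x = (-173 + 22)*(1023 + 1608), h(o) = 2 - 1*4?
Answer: 794562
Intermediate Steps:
h(o) = -2 (h(o) = 2 - 4 = -2)
x = -397281 (x = -151*2631 = -397281)
h(0)*x = -2*(-397281) = 794562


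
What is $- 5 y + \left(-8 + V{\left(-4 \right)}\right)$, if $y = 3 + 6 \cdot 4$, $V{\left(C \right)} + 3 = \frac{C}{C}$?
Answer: $-145$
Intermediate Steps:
$V{\left(C \right)} = -2$ ($V{\left(C \right)} = -3 + \frac{C}{C} = -3 + 1 = -2$)
$y = 27$ ($y = 3 + 24 = 27$)
$- 5 y + \left(-8 + V{\left(-4 \right)}\right) = \left(-5\right) 27 - 10 = -135 - 10 = -145$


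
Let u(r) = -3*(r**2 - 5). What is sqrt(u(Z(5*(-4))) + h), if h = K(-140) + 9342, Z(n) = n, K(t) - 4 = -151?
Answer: 3*sqrt(890) ≈ 89.499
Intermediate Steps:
K(t) = -147 (K(t) = 4 - 151 = -147)
h = 9195 (h = -147 + 9342 = 9195)
u(r) = 15 - 3*r**2 (u(r) = -3*(-5 + r**2) = 15 - 3*r**2)
sqrt(u(Z(5*(-4))) + h) = sqrt((15 - 3*(5*(-4))**2) + 9195) = sqrt((15 - 3*(-20)**2) + 9195) = sqrt((15 - 3*400) + 9195) = sqrt((15 - 1200) + 9195) = sqrt(-1185 + 9195) = sqrt(8010) = 3*sqrt(890)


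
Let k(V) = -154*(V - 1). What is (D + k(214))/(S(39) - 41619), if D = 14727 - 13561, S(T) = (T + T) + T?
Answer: 15818/20751 ≈ 0.76228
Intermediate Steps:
S(T) = 3*T (S(T) = 2*T + T = 3*T)
k(V) = 154 - 154*V (k(V) = -154*(-1 + V) = 154 - 154*V)
D = 1166
(D + k(214))/(S(39) - 41619) = (1166 + (154 - 154*214))/(3*39 - 41619) = (1166 + (154 - 32956))/(117 - 41619) = (1166 - 32802)/(-41502) = -31636*(-1/41502) = 15818/20751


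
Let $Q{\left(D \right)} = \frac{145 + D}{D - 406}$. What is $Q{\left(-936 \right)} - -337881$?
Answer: $\frac{453437093}{1342} \approx 3.3788 \cdot 10^{5}$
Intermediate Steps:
$Q{\left(D \right)} = \frac{145 + D}{-406 + D}$
$Q{\left(-936 \right)} - -337881 = \frac{145 - 936}{-406 - 936} - -337881 = \frac{1}{-1342} \left(-791\right) + 337881 = \left(- \frac{1}{1342}\right) \left(-791\right) + 337881 = \frac{791}{1342} + 337881 = \frac{453437093}{1342}$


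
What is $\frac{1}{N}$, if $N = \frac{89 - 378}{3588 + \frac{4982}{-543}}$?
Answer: $- \frac{1943302}{156927} \approx -12.383$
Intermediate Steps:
$N = - \frac{156927}{1943302}$ ($N = - \frac{289}{3588 + 4982 \left(- \frac{1}{543}\right)} = - \frac{289}{3588 - \frac{4982}{543}} = - \frac{289}{\frac{1943302}{543}} = \left(-289\right) \frac{543}{1943302} = - \frac{156927}{1943302} \approx -0.080753$)
$\frac{1}{N} = \frac{1}{- \frac{156927}{1943302}} = - \frac{1943302}{156927}$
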